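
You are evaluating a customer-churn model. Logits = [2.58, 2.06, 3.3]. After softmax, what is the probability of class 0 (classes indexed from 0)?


Exponentials: e^2.58=13.1971, e^2.06=7.846, e^3.3=27.1126
Sum = 48.1557
Softmax = [0.2741, 0.1629, 0.563]
p[0] = 13.1971/48.1557 = 0.2741

0.2741


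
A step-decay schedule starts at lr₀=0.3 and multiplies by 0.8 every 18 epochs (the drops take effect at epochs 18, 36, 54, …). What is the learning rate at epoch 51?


n_drops = ⌊51/18⌋ = 2
lr = 0.3·0.8^2 = 0.3·0.64 = 0.192

0.192


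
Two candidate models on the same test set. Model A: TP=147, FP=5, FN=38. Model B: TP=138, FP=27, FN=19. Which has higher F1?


Model A: P=147/152=0.9671, R=147/185=0.7946, F1=2PR/(P+R)=2TP/(2TP+FP+FN)=294/337=0.8724
Model B: P=138/165=0.8364, R=138/157=0.879, F1=2PR/(P+R)=2TP/(2TP+FP+FN)=276/322=0.8571
0.8724 > 0.8571 → Model A

Model A


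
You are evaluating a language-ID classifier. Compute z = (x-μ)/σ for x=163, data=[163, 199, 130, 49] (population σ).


μ = 135.25, σ = 55.4544
z = (163 - 135.25)/55.4544 = 0.5004

0.5004


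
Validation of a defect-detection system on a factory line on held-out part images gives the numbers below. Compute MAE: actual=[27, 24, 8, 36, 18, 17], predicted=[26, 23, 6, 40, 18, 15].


Absolute errors: |27-26|=1, |24-23|=1, |8-6|=2, |36-40|=4, |18-18|=0, |17-15|=2
Sum = 10
MAE = 10/6 = 5/3

5/3


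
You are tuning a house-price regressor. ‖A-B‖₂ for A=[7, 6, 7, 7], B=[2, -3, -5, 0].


d = √((7-2)² + (6+ 3)² + (7+ 5)² + (7-0)²)
  = √(25 + 81 + 144 + 49)
  = √299 = 17.2916

17.2916


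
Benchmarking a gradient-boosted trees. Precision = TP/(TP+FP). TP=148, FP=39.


Precision = TP/(TP+FP)
= 148/(148+39)
= 148/187 = 79.14%

79.14%


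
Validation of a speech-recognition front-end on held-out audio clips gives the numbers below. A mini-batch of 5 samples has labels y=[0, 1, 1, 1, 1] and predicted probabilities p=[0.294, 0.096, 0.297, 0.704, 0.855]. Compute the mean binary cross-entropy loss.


L[0] = -ln(1-0.294) = -ln(0.706) = 0.3481
L[1] = -ln(0.096) = 2.3434
L[2] = -ln(0.297) = 1.214
L[3] = -ln(0.704) = 0.351
L[4] = -ln(0.855) = 0.1567
mean = (0.3481 + 2.3434 + 1.214 + 0.351 + 0.1567)/5 = 0.8826

0.8826


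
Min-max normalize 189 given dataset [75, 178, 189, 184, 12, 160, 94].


min=12, max=189
(189-12)/(189-12) = 177/177 = 1.0

1.0


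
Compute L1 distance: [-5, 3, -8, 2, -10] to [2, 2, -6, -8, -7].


d = |-5-2| + |3-2| + |-8+ 6| + |2+ 8| + |-10+ 7|
  = 7 + 1 + 2 + 10 + 3
  = 23

23


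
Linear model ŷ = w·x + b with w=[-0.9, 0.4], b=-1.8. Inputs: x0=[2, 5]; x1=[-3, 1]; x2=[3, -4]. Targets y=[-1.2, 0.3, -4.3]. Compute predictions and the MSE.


ŷ0 = (-0.9)·(2) + (0.4)·(5) - 1.8 = -1.6
ŷ1 = (-0.9)·(-3) + (0.4)·(1) - 1.8 = 1.3
ŷ2 = (-0.9)·(3) + (0.4)·(-4) - 1.8 = -6.1
errors² = [0.16, 1.0, 3.24]
MSE = 4.4000/3 = 1.4667

1.4667


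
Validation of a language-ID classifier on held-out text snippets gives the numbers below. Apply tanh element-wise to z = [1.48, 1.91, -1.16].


tanh(1.48) = 0.9015
tanh(1.91) = 0.9571
tanh(-1.16) = -0.821
result = [0.9015, 0.9571, -0.821]

[0.9015, 0.9571, -0.821]


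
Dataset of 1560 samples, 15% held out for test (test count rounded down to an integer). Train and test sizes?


Test = ⌊1560·15/100⌋ = 234
Train = 1560 - 234 = 1326

Train: 1326, Test: 234


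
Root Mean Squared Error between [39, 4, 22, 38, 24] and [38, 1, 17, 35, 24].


MSE = 44/5 = 8.8
RMSE = √(44/5) = 2.9665

2.9665


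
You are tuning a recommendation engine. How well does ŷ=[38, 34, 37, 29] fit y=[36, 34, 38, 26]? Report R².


ȳ = 33.5
SS_res = Σ(y-ŷ)² = 14
SS_tot = Σ(y-ȳ)² = 83
R² = 1 - SS_res/SS_tot = 1 - 0.1687 = 0.8313

0.8313


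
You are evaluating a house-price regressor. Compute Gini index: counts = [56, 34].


Probabilities: [56/90, 34/90] ≈ [0.6222, 0.3778]
Σpᵢ² = (3136 + 1156)/90² = 4292/8100
Gini = 1 - Σpᵢ² = 1 - 4292/8100 = 0.4701

0.4701


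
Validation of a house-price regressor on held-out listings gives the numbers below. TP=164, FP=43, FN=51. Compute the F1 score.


Precision = 164/207 = 0.7923
Recall = 164/215 = 0.7628
F1 = 2·P·R/(P+R) = 2·TP/(2·TP+FP+FN) = 328/(328+43+51) = 328/422 = 0.7773

0.7773


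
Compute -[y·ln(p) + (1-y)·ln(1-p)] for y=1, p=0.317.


BCE = -[y·ln(p) + (1-y)·ln(1-p)]
= -1·ln(0.317) - 0
= -ln(0.317) = 1.1489

1.1489


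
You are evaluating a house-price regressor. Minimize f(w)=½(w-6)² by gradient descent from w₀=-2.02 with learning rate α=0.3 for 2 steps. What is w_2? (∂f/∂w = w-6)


step 1: grad = -2.02-6 = -8.02; w = -2.02 - 0.3·(-8.02) = 0.386
step 2: grad = 0.386-6 = -5.614; w = 0.386 - 0.3·(-5.614) = 2.0702

2.0702


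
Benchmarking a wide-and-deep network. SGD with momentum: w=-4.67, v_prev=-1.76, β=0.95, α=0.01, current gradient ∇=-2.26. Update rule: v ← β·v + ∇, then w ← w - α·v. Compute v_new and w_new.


v_new = 0.95·-1.76 - 2.26 = -1.672 - 2.26 = -3.932
w_new = -4.67 - 0.01·-3.932 = -4.67 + 0.03932 = -4.63068

v_new=-3.932, w_new=-4.63068


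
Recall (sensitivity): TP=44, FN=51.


Recall = TP/(TP+FN)
= 44/(44+51)
= 44/95 = 46.32%

46.32%


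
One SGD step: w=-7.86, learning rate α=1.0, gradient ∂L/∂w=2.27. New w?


w_new = w - α·∇
= -7.86 - 1.0·2.27
= -7.86 - 2.27
= -10.13

-10.13


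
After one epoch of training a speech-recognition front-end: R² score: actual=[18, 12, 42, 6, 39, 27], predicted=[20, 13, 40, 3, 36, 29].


ȳ = 24
SS_res = Σ(y-ŷ)² = 31
SS_tot = Σ(y-ȳ)² = 1062
R² = 1 - SS_res/SS_tot = 1 - 0.0292 = 0.9708

0.9708


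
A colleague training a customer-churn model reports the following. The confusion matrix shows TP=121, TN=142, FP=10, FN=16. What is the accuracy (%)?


Accuracy = (TP+TN)/(TP+TN+FP+FN)
= (121+142)/(289)
= 263/289 = 91.0%

91.0%


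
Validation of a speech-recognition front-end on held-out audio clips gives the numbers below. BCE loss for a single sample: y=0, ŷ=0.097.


BCE = -[y·ln(p) + (1-y)·ln(1-p)]
= -0 - 1·ln(1-0.097)
= -ln(0.903) = 0.102

0.102


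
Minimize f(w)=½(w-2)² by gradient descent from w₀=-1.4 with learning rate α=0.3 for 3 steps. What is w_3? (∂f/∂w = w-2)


step 1: grad = -1.4-2 = -3.4; w = -1.4 - 0.3·(-3.4) = -0.38
step 2: grad = -0.38-2 = -2.38; w = -0.38 - 0.3·(-2.38) = 0.334
step 3: grad = 0.334-2 = -1.666; w = 0.334 - 0.3·(-1.666) = 0.8338

0.8338


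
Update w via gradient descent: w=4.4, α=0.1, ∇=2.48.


w_new = w - α·∇
= 4.4 - 0.1·2.48
= 4.4 - 0.248
= 4.152

4.152


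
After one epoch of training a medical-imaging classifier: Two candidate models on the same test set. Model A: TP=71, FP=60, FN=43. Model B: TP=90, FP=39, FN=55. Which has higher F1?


Model A: P=71/131=0.542, R=71/114=0.6228, F1=2PR/(P+R)=2TP/(2TP+FP+FN)=142/245=0.5796
Model B: P=90/129=0.6977, R=90/145=0.6207, F1=2PR/(P+R)=2TP/(2TP+FP+FN)=180/274=0.6569
0.5796 < 0.6569 → Model B

Model B


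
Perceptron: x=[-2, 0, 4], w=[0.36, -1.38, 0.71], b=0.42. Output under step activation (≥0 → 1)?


z = (-2)·(0.36) + (0)·(-1.38) + (4)·(0.71) + 0.42
  = 2.54
step(z) = 1 (z≥0)

1


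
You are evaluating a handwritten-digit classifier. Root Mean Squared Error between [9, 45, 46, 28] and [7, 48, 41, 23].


MSE = 63/4 = 15.75
RMSE = √(63/4) = 3.9686

3.9686


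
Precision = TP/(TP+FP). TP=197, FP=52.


Precision = TP/(TP+FP)
= 197/(197+52)
= 197/249 = 79.12%

79.12%


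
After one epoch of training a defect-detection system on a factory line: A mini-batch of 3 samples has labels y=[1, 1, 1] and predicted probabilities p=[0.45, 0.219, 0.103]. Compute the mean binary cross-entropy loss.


L[0] = -ln(0.45) = 0.7985
L[1] = -ln(0.219) = 1.5187
L[2] = -ln(0.103) = 2.273
mean = (0.7985 + 1.5187 + 2.273)/3 = 1.5301

1.5301


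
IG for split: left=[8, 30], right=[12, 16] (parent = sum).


Parent = [20, 46], H_parent = 0.885
H_left = 0.7425 (n=38), H_right = 0.9852 (n=28)
H_children = (38/66)·0.7425 + (28/66)·0.9852 = 0.8455
IG = 0.885 - 0.8455 = 0.0395

0.0395


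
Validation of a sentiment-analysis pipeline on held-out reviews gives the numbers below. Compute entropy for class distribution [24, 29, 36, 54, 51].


Probabilities: [24/194, 29/194, 36/194, 54/194, 51/194] ≈ [0.1237, 0.1495, 0.1856, 0.2784, 0.2629]
H = -((24/194)·log₂(24/194) + (29/194)·log₂(29/194) + (36/194)·log₂(36/194) + (54/194)·log₂(54/194) + (51/194)·log₂(51/194))
  = 2.2541 bits

2.2541 bits


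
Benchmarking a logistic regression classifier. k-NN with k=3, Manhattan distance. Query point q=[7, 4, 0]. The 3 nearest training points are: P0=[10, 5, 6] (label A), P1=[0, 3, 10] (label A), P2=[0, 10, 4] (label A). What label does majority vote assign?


d(q,P0) = 10  (label A)
d(q,P1) = 18  (label A)
d(q,P2) = 17  (label A)
Votes: A=3, B=0
Majority → A

A


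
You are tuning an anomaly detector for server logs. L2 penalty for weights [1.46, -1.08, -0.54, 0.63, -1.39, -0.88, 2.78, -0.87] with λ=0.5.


‖w‖₂² = (1.46)² + (-1.08)² + (-0.54)² + (0.63)² + (-1.39)² + (-0.88)² + (2.78)² + (-0.87)²
     = 2.1316 + 1.1664 + 0.2916 + 0.3969 + 1.9321 + 0.7744 + 7.7284 + 0.7569
     = 15.1783
λ·‖w‖₂² = 0.5·15.1783 = 7.58915

7.58915


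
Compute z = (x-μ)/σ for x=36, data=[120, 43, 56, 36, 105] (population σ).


μ = 72, σ = 34.0176
z = (36 - 72)/34.0176 = -1.0583

-1.0583


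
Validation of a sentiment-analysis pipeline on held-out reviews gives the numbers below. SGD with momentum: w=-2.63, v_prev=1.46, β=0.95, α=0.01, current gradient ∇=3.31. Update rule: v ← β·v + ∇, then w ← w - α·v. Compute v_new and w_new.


v_new = 0.95·1.46 + 3.31 = 1.387 + 3.31 = 4.697
w_new = -2.63 - 0.01·4.697 = -2.63 - 0.04697 = -2.67697

v_new=4.697, w_new=-2.67697


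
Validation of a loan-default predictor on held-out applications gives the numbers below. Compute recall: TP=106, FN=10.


Recall = TP/(TP+FN)
= 106/(106+10)
= 106/116 = 91.38%

91.38%


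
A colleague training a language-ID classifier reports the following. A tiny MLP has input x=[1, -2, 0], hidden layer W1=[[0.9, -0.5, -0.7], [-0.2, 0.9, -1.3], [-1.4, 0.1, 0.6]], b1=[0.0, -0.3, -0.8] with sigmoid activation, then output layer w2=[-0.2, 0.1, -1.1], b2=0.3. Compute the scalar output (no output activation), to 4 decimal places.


z1[0] = (0.9)·(1) + (-0.5)·(-2) + (-0.7)·(0) + 0.0 = 1.9
z1[1] = (-0.2)·(1) + (0.9)·(-2) + (-1.3)·(0) - 0.3 = -2.3
z1[2] = (-1.4)·(1) + (0.1)·(-2) + (0.6)·(0) - 0.8 = -2.4
h = sigmoid(z1) = [0.8699, 0.0911, 0.0832]
output = (-0.2)·(0.8699) + (0.1)·(0.0911) + (-1.1)·(0.0832) + 0.3 = 0.0436

0.0436


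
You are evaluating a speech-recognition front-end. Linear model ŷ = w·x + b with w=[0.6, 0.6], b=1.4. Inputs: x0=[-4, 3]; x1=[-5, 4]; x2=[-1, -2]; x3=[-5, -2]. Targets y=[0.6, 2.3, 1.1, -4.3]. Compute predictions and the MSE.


ŷ0 = (0.6)·(-4) + (0.6)·(3) + 1.4 = 0.8
ŷ1 = (0.6)·(-5) + (0.6)·(4) + 1.4 = 0.8
ŷ2 = (0.6)·(-1) + (0.6)·(-2) + 1.4 = -0.4
ŷ3 = (0.6)·(-5) + (0.6)·(-2) + 1.4 = -2.8
errors² = [0.04, 2.25, 2.25, 2.25]
MSE = 6.7900/4 = 1.6975

1.6975


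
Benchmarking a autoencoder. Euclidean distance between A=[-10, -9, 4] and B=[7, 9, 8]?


d = √((-10-7)² + (-9-9)² + (4-8)²)
  = √(289 + 324 + 16)
  = √629 = 25.0799

25.0799


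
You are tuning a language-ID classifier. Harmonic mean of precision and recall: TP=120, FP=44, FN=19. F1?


Precision = 120/164 = 0.7317
Recall = 120/139 = 0.8633
F1 = 2·P·R/(P+R) = 2·TP/(2·TP+FP+FN) = 240/(240+44+19) = 240/303 = 0.7921

0.7921


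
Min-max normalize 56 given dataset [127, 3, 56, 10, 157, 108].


min=3, max=157
(56-3)/(157-3) = 53/154 = 0.3442

0.3442


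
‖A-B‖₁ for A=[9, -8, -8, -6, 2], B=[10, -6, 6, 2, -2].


d = |9-10| + |-8+ 6| + |-8-6| + |-6-2| + |2+ 2|
  = 1 + 2 + 14 + 8 + 4
  = 29

29


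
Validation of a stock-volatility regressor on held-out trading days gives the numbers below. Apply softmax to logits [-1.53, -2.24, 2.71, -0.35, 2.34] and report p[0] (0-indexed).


Exponentials: e^-1.53=0.2165, e^-2.24=0.1065, e^2.71=15.0293, e^-0.35=0.7047, e^2.34=10.3812
Sum = 26.4382
Softmax = [0.0082, 0.004, 0.5685, 0.0267, 0.3927]
p[0] = 0.2165/26.4382 = 0.0082

0.0082


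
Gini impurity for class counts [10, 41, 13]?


Probabilities: [10/64, 41/64, 13/64] ≈ [0.1562, 0.6406, 0.2031]
Σpᵢ² = (100 + 1681 + 169)/64² = 1950/4096
Gini = 1 - Σpᵢ² = 1 - 1950/4096 = 0.5239

0.5239


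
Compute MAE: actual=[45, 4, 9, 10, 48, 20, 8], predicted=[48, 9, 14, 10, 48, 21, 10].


Absolute errors: |45-48|=3, |4-9|=5, |9-14|=5, |10-10|=0, |48-48|=0, |20-21|=1, |8-10|=2
Sum = 16
MAE = 16/7 = 16/7

16/7


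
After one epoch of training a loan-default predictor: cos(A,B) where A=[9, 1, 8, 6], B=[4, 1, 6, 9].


A·B = 9·4 + 1·1 + 8·6 + 6·9 = 139
‖A‖ = √182 = 13.4907, ‖B‖ = √134 = 11.5758
cos = 139/(√182·√134) = 139/√24388 = 0.8901

0.8901


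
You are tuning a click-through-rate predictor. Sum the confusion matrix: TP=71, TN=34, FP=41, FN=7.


Total = TP + TN + FP + FN
= 71 + 34 + 41 + 7
= 153
(Predicted positive: 112, predicted negative: 41)

153


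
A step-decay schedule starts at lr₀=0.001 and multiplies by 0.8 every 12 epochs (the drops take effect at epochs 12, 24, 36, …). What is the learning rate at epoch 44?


n_drops = ⌊44/12⌋ = 3
lr = 0.001·0.8^3 = 0.001·0.512 = 0.000512

0.000512


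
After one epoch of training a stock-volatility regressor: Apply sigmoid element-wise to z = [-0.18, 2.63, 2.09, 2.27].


σ(-0.18) = 1/(1+e^0.18) = 0.4551
σ(2.63) = 1/(1+e^-2.63) = 0.9328
σ(2.09) = 1/(1+e^-2.09) = 0.8899
σ(2.27) = 1/(1+e^-2.27) = 0.9064
result = [0.4551, 0.9328, 0.8899, 0.9064]

[0.4551, 0.9328, 0.8899, 0.9064]


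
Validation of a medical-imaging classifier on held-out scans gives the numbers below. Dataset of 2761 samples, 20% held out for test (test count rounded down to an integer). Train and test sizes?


Test = ⌊2761·20/100⌋ = 552
Train = 2761 - 552 = 2209

Train: 2209, Test: 552


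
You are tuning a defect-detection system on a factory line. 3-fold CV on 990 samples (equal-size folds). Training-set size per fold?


Fold size = 990/3 = 330
Training per fold = 990 - 330 = 660

660


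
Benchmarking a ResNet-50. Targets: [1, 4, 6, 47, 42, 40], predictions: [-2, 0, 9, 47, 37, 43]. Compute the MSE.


Squared errors: (1+ 2)²=9, (4-0)²=16, (6-9)²=9, (47-47)²=0, (42-37)²=25, (40-43)²=9
Sum = 68
MSE = 68/6 = 34/3

34/3


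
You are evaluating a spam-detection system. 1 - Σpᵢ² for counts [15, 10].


Probabilities: [15/25, 10/25] ≈ [0.6, 0.4]
Σpᵢ² = (225 + 100)/25² = 325/625
Gini = 1 - Σpᵢ² = 1 - 325/625 = 0.48

0.48


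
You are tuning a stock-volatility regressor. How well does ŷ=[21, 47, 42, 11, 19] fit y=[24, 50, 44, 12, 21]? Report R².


ȳ = 30.2
SS_res = Σ(y-ŷ)² = 27
SS_tot = Σ(y-ȳ)² = 1036.8
R² = 1 - SS_res/SS_tot = 1 - 0.026 = 0.974

0.974


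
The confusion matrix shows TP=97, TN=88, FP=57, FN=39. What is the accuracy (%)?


Accuracy = (TP+TN)/(TP+TN+FP+FN)
= (97+88)/(281)
= 185/281 = 65.84%

65.84%


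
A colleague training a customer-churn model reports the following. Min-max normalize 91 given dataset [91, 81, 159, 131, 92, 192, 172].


min=81, max=192
(91-81)/(192-81) = 10/111 = 0.0901

0.0901


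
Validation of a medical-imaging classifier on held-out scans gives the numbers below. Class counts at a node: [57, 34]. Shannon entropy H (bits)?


Probabilities: [57/91, 34/91] ≈ [0.6264, 0.3736]
H = -((57/91)·log₂(57/91) + (34/91)·log₂(34/91))
  = 0.9534 bits

0.9534 bits


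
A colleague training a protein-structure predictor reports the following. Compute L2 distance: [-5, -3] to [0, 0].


d = √((-5-0)² + (-3-0)²)
  = √(25 + 9)
  = √34 = 5.831

5.831


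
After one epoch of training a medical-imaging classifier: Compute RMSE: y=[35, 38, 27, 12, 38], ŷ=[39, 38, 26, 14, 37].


MSE = 22/5 = 4.4
RMSE = √(22/5) = 2.0976

2.0976


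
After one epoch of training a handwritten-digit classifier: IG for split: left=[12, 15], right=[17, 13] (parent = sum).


Parent = [29, 28], H_parent = 0.9998
H_left = 0.9911 (n=27), H_right = 0.9871 (n=30)
H_children = (27/57)·0.9911 + (30/57)·0.9871 = 0.989
IG = 0.9998 - 0.989 = 0.0108

0.0108


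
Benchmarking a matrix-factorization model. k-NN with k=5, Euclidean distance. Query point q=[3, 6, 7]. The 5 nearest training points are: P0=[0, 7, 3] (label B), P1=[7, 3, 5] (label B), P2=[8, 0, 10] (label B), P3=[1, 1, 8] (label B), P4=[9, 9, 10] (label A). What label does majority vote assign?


d(q,P0) = 5.099  (label B)
d(q,P1) = 5.3852  (label B)
d(q,P2) = 8.3666  (label B)
d(q,P3) = 5.4772  (label B)
d(q,P4) = 7.3485  (label A)
Votes: A=1, B=4
Majority → B

B


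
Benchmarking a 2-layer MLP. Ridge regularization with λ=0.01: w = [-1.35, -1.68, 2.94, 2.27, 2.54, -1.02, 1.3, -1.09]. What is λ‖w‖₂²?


‖w‖₂² = (-1.35)² + (-1.68)² + (2.94)² + (2.27)² + (2.54)² + (-1.02)² + (1.3)² + (-1.09)²
     = 1.8225 + 2.8224 + 8.6436 + 5.1529 + 6.4516 + 1.0404 + 1.69 + 1.1881
     = 28.8115
λ·‖w‖₂² = 0.01·28.8115 = 0.288115

0.288115


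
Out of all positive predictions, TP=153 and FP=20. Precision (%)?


Precision = TP/(TP+FP)
= 153/(153+20)
= 153/173 = 88.44%

88.44%


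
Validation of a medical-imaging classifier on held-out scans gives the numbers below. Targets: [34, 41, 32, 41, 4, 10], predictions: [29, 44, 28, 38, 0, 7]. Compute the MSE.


Squared errors: (34-29)²=25, (41-44)²=9, (32-28)²=16, (41-38)²=9, (4-0)²=16, (10-7)²=9
Sum = 84
MSE = 84/6 = 14

14


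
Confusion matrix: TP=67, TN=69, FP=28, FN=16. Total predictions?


Total = TP + TN + FP + FN
= 67 + 69 + 28 + 16
= 180
(Predicted positive: 95, predicted negative: 85)

180


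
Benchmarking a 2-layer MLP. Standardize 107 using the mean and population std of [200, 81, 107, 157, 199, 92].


μ = 139.3333, σ = 48.7191
z = (107 - 139.3333)/48.7191 = -0.6637

-0.6637


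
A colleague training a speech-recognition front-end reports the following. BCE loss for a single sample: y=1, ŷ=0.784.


BCE = -[y·ln(p) + (1-y)·ln(1-p)]
= -1·ln(0.784) - 0
= -ln(0.784) = 0.2433

0.2433


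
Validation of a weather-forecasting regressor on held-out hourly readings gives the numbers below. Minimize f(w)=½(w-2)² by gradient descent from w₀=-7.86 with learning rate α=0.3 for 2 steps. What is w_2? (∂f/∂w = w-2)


step 1: grad = -7.86-2 = -9.86; w = -7.86 - 0.3·(-9.86) = -4.902
step 2: grad = -4.902-2 = -6.902; w = -4.902 - 0.3·(-6.902) = -2.8314

-2.8314


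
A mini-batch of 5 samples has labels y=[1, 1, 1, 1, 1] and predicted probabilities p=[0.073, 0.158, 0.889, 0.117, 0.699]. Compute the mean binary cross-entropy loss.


L[0] = -ln(0.073) = 2.6173
L[1] = -ln(0.158) = 1.8452
L[2] = -ln(0.889) = 0.1177
L[3] = -ln(0.117) = 2.1456
L[4] = -ln(0.699) = 0.3581
mean = (2.6173 + 1.8452 + 0.1177 + 2.1456 + 0.3581)/5 = 1.4168

1.4168


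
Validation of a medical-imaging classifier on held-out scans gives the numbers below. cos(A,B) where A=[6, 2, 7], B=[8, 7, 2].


A·B = 6·8 + 2·7 + 7·2 = 76
‖A‖ = √89 = 9.434, ‖B‖ = √117 = 10.8167
cos = 76/(√89·√117) = 76/√10413 = 0.7448

0.7448


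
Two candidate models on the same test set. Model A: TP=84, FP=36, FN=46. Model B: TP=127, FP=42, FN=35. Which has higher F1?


Model A: P=84/120=0.7, R=84/130=0.6462, F1=2PR/(P+R)=2TP/(2TP+FP+FN)=168/250=0.672
Model B: P=127/169=0.7515, R=127/162=0.784, F1=2PR/(P+R)=2TP/(2TP+FP+FN)=254/331=0.7674
0.672 < 0.7674 → Model B

Model B


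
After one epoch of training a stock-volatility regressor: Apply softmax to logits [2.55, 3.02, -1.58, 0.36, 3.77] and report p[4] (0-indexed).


Exponentials: e^2.55=12.8071, e^3.02=20.4913, e^-1.58=0.206, e^0.36=1.4333, e^3.77=43.3801
Sum = 78.3178
Softmax = [0.1635, 0.2616, 0.0026, 0.0183, 0.5539]
p[4] = 43.3801/78.3178 = 0.5539

0.5539


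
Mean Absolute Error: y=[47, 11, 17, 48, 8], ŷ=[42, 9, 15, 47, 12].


Absolute errors: |47-42|=5, |11-9|=2, |17-15|=2, |48-47|=1, |8-12|=4
Sum = 14
MAE = 14/5 = 14/5

14/5


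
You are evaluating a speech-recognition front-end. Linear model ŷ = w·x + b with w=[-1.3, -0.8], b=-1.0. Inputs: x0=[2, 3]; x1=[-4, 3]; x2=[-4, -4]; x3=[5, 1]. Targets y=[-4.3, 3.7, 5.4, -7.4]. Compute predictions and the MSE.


ŷ0 = (-1.3)·(2) + (-0.8)·(3) - 1.0 = -6.0
ŷ1 = (-1.3)·(-4) + (-0.8)·(3) - 1.0 = 1.8
ŷ2 = (-1.3)·(-4) + (-0.8)·(-4) - 1.0 = 7.4
ŷ3 = (-1.3)·(5) + (-0.8)·(1) - 1.0 = -8.3
errors² = [2.89, 3.61, 4.0, 0.81]
MSE = 11.3100/4 = 2.8275

2.8275


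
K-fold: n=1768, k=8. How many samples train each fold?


Fold size = 1768/8 = 221
Training per fold = 1768 - 221 = 1547

1547


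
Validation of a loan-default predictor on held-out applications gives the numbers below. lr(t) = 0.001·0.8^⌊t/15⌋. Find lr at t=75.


n_drops = ⌊75/15⌋ = 5
lr = 0.001·0.8^5 = 0.001·0.32768 = 0.00032768

0.00032768


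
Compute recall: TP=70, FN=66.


Recall = TP/(TP+FN)
= 70/(70+66)
= 70/136 = 51.47%

51.47%


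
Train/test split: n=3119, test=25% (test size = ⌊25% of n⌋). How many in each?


Test = ⌊3119·25/100⌋ = 779
Train = 3119 - 779 = 2340

Train: 2340, Test: 779


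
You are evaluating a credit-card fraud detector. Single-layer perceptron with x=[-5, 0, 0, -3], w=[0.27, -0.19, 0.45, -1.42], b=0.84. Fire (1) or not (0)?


z = (-5)·(0.27) + (0)·(-0.19) + (0)·(0.45) + (-3)·(-1.42) + 0.84
  = 3.75
step(z) = 1 (z≥0)

1


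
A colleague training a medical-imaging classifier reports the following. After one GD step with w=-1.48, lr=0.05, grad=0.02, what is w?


w_new = w - α·∇
= -1.48 - 0.05·0.02
= -1.48 - 0.001
= -1.481

-1.481


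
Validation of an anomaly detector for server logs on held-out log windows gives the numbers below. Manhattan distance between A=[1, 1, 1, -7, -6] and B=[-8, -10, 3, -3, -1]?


d = |1+ 8| + |1+ 10| + |1-3| + |-7+ 3| + |-6+ 1|
  = 9 + 11 + 2 + 4 + 5
  = 31

31


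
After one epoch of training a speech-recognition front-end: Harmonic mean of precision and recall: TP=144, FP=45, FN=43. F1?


Precision = 144/189 = 0.7619
Recall = 144/187 = 0.7701
F1 = 2·P·R/(P+R) = 2·TP/(2·TP+FP+FN) = 288/(288+45+43) = 288/376 = 0.766

0.766


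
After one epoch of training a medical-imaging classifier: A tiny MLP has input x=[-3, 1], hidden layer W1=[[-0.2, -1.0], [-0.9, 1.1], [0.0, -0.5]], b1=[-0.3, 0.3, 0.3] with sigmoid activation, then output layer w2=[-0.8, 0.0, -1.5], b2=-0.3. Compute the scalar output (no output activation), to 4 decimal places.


z1[0] = (-0.2)·(-3) + (-1.0)·(1) - 0.3 = -0.7
z1[1] = (-0.9)·(-3) + (1.1)·(1) + 0.3 = 4.1
z1[2] = (0.0)·(-3) + (-0.5)·(1) + 0.3 = -0.2
h = sigmoid(z1) = [0.3318, 0.9837, 0.4502]
output = (-0.8)·(0.3318) + (0.0)·(0.9837) + (-1.5)·(0.4502) - 0.3 = -1.2407

-1.2407


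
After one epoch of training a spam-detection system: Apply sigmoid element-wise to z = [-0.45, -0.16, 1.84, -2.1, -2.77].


σ(-0.45) = 1/(1+e^0.45) = 0.3894
σ(-0.16) = 1/(1+e^0.16) = 0.4601
σ(1.84) = 1/(1+e^-1.84) = 0.8629
σ(-2.1) = 1/(1+e^2.1) = 0.1091
σ(-2.77) = 1/(1+e^2.77) = 0.059
result = [0.3894, 0.4601, 0.8629, 0.1091, 0.059]

[0.3894, 0.4601, 0.8629, 0.1091, 0.059]


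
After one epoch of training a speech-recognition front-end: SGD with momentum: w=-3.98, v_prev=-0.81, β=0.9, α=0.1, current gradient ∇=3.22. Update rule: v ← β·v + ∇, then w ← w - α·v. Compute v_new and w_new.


v_new = 0.9·-0.81 + 3.22 = -0.729 + 3.22 = 2.491
w_new = -3.98 - 0.1·2.491 = -3.98 - 0.2491 = -4.2291

v_new=2.491, w_new=-4.2291


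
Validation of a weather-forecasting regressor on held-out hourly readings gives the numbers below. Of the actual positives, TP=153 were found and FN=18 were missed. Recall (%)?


Recall = TP/(TP+FN)
= 153/(153+18)
= 153/171 = 89.47%

89.47%


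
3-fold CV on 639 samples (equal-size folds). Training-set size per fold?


Fold size = 639/3 = 213
Training per fold = 639 - 213 = 426

426


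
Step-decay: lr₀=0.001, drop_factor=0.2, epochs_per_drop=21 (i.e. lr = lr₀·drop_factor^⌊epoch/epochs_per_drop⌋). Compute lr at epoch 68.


n_drops = ⌊68/21⌋ = 3
lr = 0.001·0.2^3 = 0.001·0.008 = 0.000008

0.000008


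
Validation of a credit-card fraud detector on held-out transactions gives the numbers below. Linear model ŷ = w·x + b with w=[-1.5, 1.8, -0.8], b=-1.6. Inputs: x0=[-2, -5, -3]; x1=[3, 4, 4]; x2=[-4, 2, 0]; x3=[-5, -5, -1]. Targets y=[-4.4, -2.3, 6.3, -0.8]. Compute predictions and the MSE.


ŷ0 = (-1.5)·(-2) + (1.8)·(-5) + (-0.8)·(-3) - 1.6 = -5.2
ŷ1 = (-1.5)·(3) + (1.8)·(4) + (-0.8)·(4) - 1.6 = -2.1
ŷ2 = (-1.5)·(-4) + (1.8)·(2) + (-0.8)·(0) - 1.6 = 8.0
ŷ3 = (-1.5)·(-5) + (1.8)·(-5) + (-0.8)·(-1) - 1.6 = -2.3
errors² = [0.64, 0.04, 2.89, 2.25]
MSE = 5.8200/4 = 1.455

1.455


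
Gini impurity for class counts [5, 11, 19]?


Probabilities: [5/35, 11/35, 19/35] ≈ [0.1429, 0.3143, 0.5429]
Σpᵢ² = (25 + 121 + 361)/35² = 507/1225
Gini = 1 - Σpᵢ² = 1 - 507/1225 = 0.5861

0.5861


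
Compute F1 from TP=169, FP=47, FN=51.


Precision = 169/216 = 0.7824
Recall = 169/220 = 0.7682
F1 = 2·P·R/(P+R) = 2·TP/(2·TP+FP+FN) = 338/(338+47+51) = 338/436 = 0.7752

0.7752


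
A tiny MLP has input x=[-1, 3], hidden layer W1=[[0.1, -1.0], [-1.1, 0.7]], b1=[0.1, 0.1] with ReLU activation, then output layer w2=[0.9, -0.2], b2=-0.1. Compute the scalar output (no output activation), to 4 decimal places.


z1[0] = (0.1)·(-1) + (-1.0)·(3) + 0.1 = -3.0
z1[1] = (-1.1)·(-1) + (0.7)·(3) + 0.1 = 3.3
h = ReLU(z1) = [0.0, 3.3]
output = (0.9)·(0.0) + (-0.2)·(3.3) - 0.1 = -0.76

-0.76


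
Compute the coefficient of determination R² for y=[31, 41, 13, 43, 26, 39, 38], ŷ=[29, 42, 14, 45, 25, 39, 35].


ȳ = 33
SS_res = Σ(y-ŷ)² = 20
SS_tot = Σ(y-ȳ)² = 678
R² = 1 - SS_res/SS_tot = 1 - 0.0295 = 0.9705

0.9705


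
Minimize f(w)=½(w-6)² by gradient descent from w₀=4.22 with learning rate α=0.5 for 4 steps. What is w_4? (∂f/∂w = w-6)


step 1: grad = 4.22-6 = -1.78; w = 4.22 - 0.5·(-1.78) = 5.11
step 2: grad = 5.11-6 = -0.89; w = 5.11 - 0.5·(-0.89) = 5.555
step 3: grad = 5.555-6 = -0.445; w = 5.555 - 0.5·(-0.445) = 5.7775
step 4: grad = 5.7775-6 = -0.2225; w = 5.7775 - 0.5·(-0.2225) = 5.88875

5.88875


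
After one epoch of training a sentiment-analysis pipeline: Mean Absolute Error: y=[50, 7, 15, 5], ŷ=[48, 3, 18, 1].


Absolute errors: |50-48|=2, |7-3|=4, |15-18|=3, |5-1|=4
Sum = 13
MAE = 13/4 = 13/4

13/4


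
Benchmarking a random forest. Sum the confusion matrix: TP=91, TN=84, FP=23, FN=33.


Total = TP + TN + FP + FN
= 91 + 84 + 23 + 33
= 231
(Predicted positive: 114, predicted negative: 117)

231


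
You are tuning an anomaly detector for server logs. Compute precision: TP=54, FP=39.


Precision = TP/(TP+FP)
= 54/(54+39)
= 54/93 = 58.06%

58.06%


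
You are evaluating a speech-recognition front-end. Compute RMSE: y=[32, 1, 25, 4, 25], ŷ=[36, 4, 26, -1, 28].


MSE = 60/5 = 12
RMSE = √(60/5) = 3.4641

3.4641


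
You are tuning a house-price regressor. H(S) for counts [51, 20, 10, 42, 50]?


Probabilities: [51/173, 20/173, 10/173, 42/173, 50/173] ≈ [0.2948, 0.1156, 0.0578, 0.2428, 0.289]
H = -((51/173)·log₂(51/173) + (20/173)·log₂(20/173) + (10/173)·log₂(10/173) + (42/173)·log₂(42/173) + (50/173)·log₂(50/173))
  = 2.1305 bits

2.1305 bits


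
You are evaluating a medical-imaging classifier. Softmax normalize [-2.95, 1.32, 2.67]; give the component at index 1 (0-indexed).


Exponentials: e^-2.95=0.0523, e^1.32=3.7434, e^2.67=14.44
Sum = 18.2357
Softmax = [0.0029, 0.2053, 0.7919]
p[1] = 3.7434/18.2357 = 0.2053

0.2053


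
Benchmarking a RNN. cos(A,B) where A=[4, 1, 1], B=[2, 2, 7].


A·B = 4·2 + 1·2 + 1·7 = 17
‖A‖ = √18 = 4.2426, ‖B‖ = √57 = 7.5498
cos = 17/(√18·√57) = 17/√1026 = 0.5307

0.5307


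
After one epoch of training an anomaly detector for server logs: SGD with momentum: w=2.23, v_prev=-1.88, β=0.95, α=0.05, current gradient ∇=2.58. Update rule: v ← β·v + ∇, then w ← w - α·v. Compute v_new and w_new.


v_new = 0.95·-1.88 + 2.58 = -1.786 + 2.58 = 0.794
w_new = 2.23 - 0.05·0.794 = 2.23 - 0.0397 = 2.1903

v_new=0.794, w_new=2.1903


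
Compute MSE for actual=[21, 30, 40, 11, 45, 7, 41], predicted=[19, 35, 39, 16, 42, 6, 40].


Squared errors: (21-19)²=4, (30-35)²=25, (40-39)²=1, (11-16)²=25, (45-42)²=9, (7-6)²=1, (41-40)²=1
Sum = 66
MSE = 66/7 = 66/7

66/7


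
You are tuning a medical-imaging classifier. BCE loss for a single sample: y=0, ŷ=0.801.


BCE = -[y·ln(p) + (1-y)·ln(1-p)]
= -0 - 1·ln(1-0.801)
= -ln(0.199) = 1.6145

1.6145


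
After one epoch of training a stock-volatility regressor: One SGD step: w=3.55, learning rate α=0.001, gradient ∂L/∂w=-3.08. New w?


w_new = w - α·∇
= 3.55 - 0.001·-3.08
= 3.55 + 0.00308
= 3.55308

3.55308


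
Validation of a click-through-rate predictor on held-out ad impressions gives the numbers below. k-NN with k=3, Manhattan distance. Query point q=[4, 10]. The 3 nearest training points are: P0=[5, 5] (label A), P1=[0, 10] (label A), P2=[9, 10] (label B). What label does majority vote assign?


d(q,P0) = 6  (label A)
d(q,P1) = 4  (label A)
d(q,P2) = 5  (label B)
Votes: A=2, B=1
Majority → A

A


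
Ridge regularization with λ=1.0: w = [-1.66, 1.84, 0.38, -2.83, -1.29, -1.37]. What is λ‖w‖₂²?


‖w‖₂² = (-1.66)² + (1.84)² + (0.38)² + (-2.83)² + (-1.29)² + (-1.37)²
     = 2.7556 + 3.3856 + 0.1444 + 8.0089 + 1.6641 + 1.8769
     = 17.8355
λ·‖w‖₂² = 1.0·17.8355 = 17.8355

17.8355


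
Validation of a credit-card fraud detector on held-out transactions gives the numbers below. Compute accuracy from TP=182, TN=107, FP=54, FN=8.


Accuracy = (TP+TN)/(TP+TN+FP+FN)
= (182+107)/(351)
= 289/351 = 82.34%

82.34%


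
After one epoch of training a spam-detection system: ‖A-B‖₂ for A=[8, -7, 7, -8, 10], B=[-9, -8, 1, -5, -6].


d = √((8+ 9)² + (-7+ 8)² + (7-1)² + (-8+ 5)² + (10+ 6)²)
  = √(289 + 1 + 36 + 9 + 256)
  = √591 = 24.3105

24.3105


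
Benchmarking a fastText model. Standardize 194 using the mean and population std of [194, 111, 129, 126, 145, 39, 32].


μ = 110.8571, σ = 53.4774
z = (194 - 110.8571)/53.4774 = 1.5547

1.5547


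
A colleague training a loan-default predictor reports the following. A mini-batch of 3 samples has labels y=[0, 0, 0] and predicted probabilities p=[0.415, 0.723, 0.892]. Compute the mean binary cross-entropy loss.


L[0] = -ln(1-0.415) = -ln(0.585) = 0.5361
L[1] = -ln(1-0.723) = -ln(0.277) = 1.2837
L[2] = -ln(1-0.892) = -ln(0.108) = 2.2256
mean = (0.5361 + 1.2837 + 2.2256)/3 = 1.3485

1.3485


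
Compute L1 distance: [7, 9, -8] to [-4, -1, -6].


d = |7+ 4| + |9+ 1| + |-8+ 6|
  = 11 + 10 + 2
  = 23

23


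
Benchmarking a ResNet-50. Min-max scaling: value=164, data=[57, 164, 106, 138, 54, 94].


min=54, max=164
(164-54)/(164-54) = 110/110 = 1.0

1.0


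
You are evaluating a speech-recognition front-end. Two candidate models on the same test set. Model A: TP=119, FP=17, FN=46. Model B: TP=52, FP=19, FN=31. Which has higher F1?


Model A: P=119/136=0.875, R=119/165=0.7212, F1=2PR/(P+R)=2TP/(2TP+FP+FN)=238/301=0.7907
Model B: P=52/71=0.7324, R=52/83=0.6265, F1=2PR/(P+R)=2TP/(2TP+FP+FN)=104/154=0.6753
0.7907 > 0.6753 → Model A

Model A


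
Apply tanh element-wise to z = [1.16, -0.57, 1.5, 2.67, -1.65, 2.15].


tanh(1.16) = 0.821
tanh(-0.57) = -0.5154
tanh(1.5) = 0.9051
tanh(2.67) = 0.9905
tanh(-1.65) = -0.9289
tanh(2.15) = 0.9732
result = [0.821, -0.5154, 0.9051, 0.9905, -0.9289, 0.9732]

[0.821, -0.5154, 0.9051, 0.9905, -0.9289, 0.9732]


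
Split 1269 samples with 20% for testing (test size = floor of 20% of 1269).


Test = ⌊1269·20/100⌋ = 253
Train = 1269 - 253 = 1016

Train: 1016, Test: 253


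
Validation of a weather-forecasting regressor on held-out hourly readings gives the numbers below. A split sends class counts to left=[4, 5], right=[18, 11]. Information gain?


Parent = [22, 16], H_parent = 0.9819
H_left = 0.9911 (n=9), H_right = 0.9576 (n=29)
H_children = (9/38)·0.9911 + (29/38)·0.9576 = 0.9655
IG = 0.9819 - 0.9655 = 0.0164

0.0164


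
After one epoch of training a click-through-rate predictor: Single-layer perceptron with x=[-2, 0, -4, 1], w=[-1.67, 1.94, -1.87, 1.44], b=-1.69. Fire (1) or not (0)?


z = (-2)·(-1.67) + (0)·(1.94) + (-4)·(-1.87) + (1)·(1.44) - 1.69
  = 10.57
step(z) = 1 (z≥0)

1


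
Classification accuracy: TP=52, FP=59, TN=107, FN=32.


Accuracy = (TP+TN)/(TP+TN+FP+FN)
= (52+107)/(250)
= 159/250 = 63.6%

63.6%


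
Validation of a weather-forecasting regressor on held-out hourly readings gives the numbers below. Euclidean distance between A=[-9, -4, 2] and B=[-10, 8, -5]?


d = √((-9+ 10)² + (-4-8)² + (2+ 5)²)
  = √(1 + 144 + 49)
  = √194 = 13.9284

13.9284


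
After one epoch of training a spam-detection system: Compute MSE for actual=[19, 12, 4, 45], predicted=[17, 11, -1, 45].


Squared errors: (19-17)²=4, (12-11)²=1, (4+ 1)²=25, (45-45)²=0
Sum = 30
MSE = 30/4 = 15/2

15/2


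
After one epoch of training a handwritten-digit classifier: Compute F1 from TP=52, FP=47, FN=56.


Precision = 52/99 = 0.5253
Recall = 52/108 = 0.4815
F1 = 2·P·R/(P+R) = 2·TP/(2·TP+FP+FN) = 104/(104+47+56) = 104/207 = 0.5024

0.5024


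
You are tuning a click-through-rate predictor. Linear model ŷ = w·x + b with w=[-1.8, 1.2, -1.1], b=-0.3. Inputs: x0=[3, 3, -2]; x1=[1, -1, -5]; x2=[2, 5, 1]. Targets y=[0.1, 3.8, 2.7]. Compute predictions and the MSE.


ŷ0 = (-1.8)·(3) + (1.2)·(3) + (-1.1)·(-2) - 0.3 = 0.1
ŷ1 = (-1.8)·(1) + (1.2)·(-1) + (-1.1)·(-5) - 0.3 = 2.2
ŷ2 = (-1.8)·(2) + (1.2)·(5) + (-1.1)·(1) - 0.3 = 1.0
errors² = [0.0, 2.56, 2.89]
MSE = 5.4500/3 = 1.8167

1.8167


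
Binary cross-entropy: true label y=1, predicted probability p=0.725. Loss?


BCE = -[y·ln(p) + (1-y)·ln(1-p)]
= -1·ln(0.725) - 0
= -ln(0.725) = 0.3216

0.3216


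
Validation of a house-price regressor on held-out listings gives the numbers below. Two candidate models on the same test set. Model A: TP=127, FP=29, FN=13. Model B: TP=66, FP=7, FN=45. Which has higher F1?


Model A: P=127/156=0.8141, R=127/140=0.9071, F1=2PR/(P+R)=2TP/(2TP+FP+FN)=254/296=0.8581
Model B: P=66/73=0.9041, R=66/111=0.5946, F1=2PR/(P+R)=2TP/(2TP+FP+FN)=132/184=0.7174
0.8581 > 0.7174 → Model A

Model A


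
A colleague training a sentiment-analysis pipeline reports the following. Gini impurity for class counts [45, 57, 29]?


Probabilities: [45/131, 57/131, 29/131] ≈ [0.3435, 0.4351, 0.2214]
Σpᵢ² = (2025 + 3249 + 841)/131² = 6115/17161
Gini = 1 - Σpᵢ² = 1 - 6115/17161 = 0.6437

0.6437


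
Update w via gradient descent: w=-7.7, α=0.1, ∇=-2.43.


w_new = w - α·∇
= -7.7 - 0.1·-2.43
= -7.7 + 0.243
= -7.457

-7.457


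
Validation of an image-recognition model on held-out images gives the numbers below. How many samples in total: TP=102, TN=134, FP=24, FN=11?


Total = TP + TN + FP + FN
= 102 + 134 + 24 + 11
= 271
(Predicted positive: 126, predicted negative: 145)

271


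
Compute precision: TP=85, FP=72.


Precision = TP/(TP+FP)
= 85/(85+72)
= 85/157 = 54.14%

54.14%


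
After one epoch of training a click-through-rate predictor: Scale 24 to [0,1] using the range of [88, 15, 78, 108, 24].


min=15, max=108
(24-15)/(108-15) = 9/93 = 0.0968

0.0968


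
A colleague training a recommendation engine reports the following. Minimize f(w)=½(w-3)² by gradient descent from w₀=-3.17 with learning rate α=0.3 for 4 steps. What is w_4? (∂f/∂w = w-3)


step 1: grad = -3.17-3 = -6.17; w = -3.17 - 0.3·(-6.17) = -1.319
step 2: grad = -1.319-3 = -4.319; w = -1.319 - 0.3·(-4.319) = -0.0233
step 3: grad = -0.0233-3 = -3.0233; w = -0.0233 - 0.3·(-3.0233) = 0.88369
step 4: grad = 0.88369-3 = -2.11631; w = 0.88369 - 0.3·(-2.11631) = 1.518583

1.518583


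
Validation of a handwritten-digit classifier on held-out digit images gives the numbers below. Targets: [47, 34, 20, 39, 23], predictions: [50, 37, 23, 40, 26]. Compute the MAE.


Absolute errors: |47-50|=3, |34-37|=3, |20-23|=3, |39-40|=1, |23-26|=3
Sum = 13
MAE = 13/5 = 13/5

13/5


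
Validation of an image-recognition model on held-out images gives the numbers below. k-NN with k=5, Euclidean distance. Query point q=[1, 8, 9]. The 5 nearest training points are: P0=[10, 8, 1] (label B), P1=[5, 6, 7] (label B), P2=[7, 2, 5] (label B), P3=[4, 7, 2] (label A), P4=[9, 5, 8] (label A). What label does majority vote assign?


d(q,P0) = 12.0416  (label B)
d(q,P1) = 4.899  (label B)
d(q,P2) = 9.3808  (label B)
d(q,P3) = 7.6811  (label A)
d(q,P4) = 8.6023  (label A)
Votes: A=2, B=3
Majority → B

B


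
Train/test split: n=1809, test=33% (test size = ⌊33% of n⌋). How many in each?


Test = ⌊1809·33/100⌋ = 596
Train = 1809 - 596 = 1213

Train: 1213, Test: 596


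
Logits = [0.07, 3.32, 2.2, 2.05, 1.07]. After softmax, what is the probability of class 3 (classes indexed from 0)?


Exponentials: e^0.07=1.0725, e^3.32=27.6604, e^2.2=9.025, e^2.05=7.7679, e^1.07=2.9154
Sum = 48.4412
Softmax = [0.0221, 0.571, 0.1863, 0.1604, 0.0602]
p[3] = 7.7679/48.4412 = 0.1604

0.1604


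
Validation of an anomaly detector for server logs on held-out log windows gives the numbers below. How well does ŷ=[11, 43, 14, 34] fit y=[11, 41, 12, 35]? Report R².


ȳ = 24.75
SS_res = Σ(y-ŷ)² = 9
SS_tot = Σ(y-ȳ)² = 720.75
R² = 1 - SS_res/SS_tot = 1 - 0.0125 = 0.9875

0.9875


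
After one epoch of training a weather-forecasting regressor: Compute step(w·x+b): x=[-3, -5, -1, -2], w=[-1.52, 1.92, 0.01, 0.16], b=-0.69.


z = (-3)·(-1.52) + (-5)·(1.92) + (-1)·(0.01) + (-2)·(0.16) - 0.69
  = -6.06
step(z) = 0 (z<0)

0


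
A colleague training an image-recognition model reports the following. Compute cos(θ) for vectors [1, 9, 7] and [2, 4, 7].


A·B = 1·2 + 9·4 + 7·7 = 87
‖A‖ = √131 = 11.4455, ‖B‖ = √69 = 8.3066
cos = 87/(√131·√69) = 87/√9039 = 0.9151

0.9151


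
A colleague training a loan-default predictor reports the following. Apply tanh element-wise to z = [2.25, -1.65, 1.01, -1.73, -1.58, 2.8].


tanh(2.25) = 0.978
tanh(-1.65) = -0.9289
tanh(1.01) = 0.7658
tanh(-1.73) = -0.9391
tanh(-1.58) = -0.9186
tanh(2.8) = 0.9926
result = [0.978, -0.9289, 0.7658, -0.9391, -0.9186, 0.9926]

[0.978, -0.9289, 0.7658, -0.9391, -0.9186, 0.9926]


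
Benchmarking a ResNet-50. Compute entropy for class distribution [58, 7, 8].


Probabilities: [58/73, 7/73, 8/73] ≈ [0.7945, 0.0959, 0.1096]
H = -((58/73)·log₂(58/73) + (7/73)·log₂(7/73) + (8/73)·log₂(8/73))
  = 0.9376 bits

0.9376 bits


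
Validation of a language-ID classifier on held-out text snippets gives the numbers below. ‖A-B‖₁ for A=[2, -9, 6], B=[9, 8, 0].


d = |2-9| + |-9-8| + |6-0|
  = 7 + 17 + 6
  = 30

30


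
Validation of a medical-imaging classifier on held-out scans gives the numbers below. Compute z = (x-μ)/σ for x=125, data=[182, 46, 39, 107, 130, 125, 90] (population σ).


μ = 102.7143, σ = 46.2654
z = (125 - 102.7143)/46.2654 = 0.4817

0.4817


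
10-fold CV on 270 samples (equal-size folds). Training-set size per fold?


Fold size = 270/10 = 27
Training per fold = 270 - 27 = 243

243


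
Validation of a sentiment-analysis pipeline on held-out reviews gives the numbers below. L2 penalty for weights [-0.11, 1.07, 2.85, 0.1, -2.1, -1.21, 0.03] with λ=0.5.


‖w‖₂² = (-0.11)² + (1.07)² + (2.85)² + (0.1)² + (-2.1)² + (-1.21)² + (0.03)²
     = 0.0121 + 1.1449 + 8.1225 + 0.01 + 4.41 + 1.4641 + 0.0009
     = 15.1645
λ·‖w‖₂² = 0.5·15.1645 = 7.58225

7.58225
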